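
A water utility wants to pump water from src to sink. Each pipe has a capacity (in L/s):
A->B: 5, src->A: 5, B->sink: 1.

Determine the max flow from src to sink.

1

Augment src->A->B->sink: bottleneck 1. Total 1.
No augmenting path remains in the residual graph.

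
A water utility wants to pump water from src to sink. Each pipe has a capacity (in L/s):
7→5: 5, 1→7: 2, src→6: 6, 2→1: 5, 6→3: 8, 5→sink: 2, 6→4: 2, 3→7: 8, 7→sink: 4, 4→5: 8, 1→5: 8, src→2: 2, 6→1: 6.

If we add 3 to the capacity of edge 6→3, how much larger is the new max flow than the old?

Original max flow = 6.
Edge 6→3 does not cross the min cut (source side {1, 2, 3, 4, 5, 6, 7, src}), so extra capacity there cannot help.
New max flow = 6. Increase = 0.

0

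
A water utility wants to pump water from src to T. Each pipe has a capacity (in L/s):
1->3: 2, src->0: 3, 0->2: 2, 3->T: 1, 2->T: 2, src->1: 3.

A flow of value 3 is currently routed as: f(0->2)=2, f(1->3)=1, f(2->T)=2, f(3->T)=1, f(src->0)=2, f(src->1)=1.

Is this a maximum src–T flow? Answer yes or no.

Yes

Residual reachable from src: {0, 1, 3, src}; T is not reachable.
Saturated cut: 0->2, 3->T with total capacity 3 = current flow value. Flow is maximum.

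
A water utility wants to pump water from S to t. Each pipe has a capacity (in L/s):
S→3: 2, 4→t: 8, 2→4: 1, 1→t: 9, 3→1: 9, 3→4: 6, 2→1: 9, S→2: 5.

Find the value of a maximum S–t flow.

7

Augment S→3→4→t: bottleneck 2. Total 2.
Augment S→2→4→t: bottleneck 1. Total 3.
Augment S→2→1→t: bottleneck 4. Total 7.
No augmenting path remains in the residual graph.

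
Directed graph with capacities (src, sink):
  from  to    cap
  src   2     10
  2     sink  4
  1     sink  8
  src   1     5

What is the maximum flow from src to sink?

9

Augment src->2->sink: bottleneck 4. Total 4.
Augment src->1->sink: bottleneck 5. Total 9.
No augmenting path remains in the residual graph.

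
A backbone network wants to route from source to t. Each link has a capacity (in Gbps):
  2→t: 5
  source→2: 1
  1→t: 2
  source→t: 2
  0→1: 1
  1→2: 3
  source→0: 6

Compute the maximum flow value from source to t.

Augment source→t: bottleneck 2. Total 2.
Augment source→2→t: bottleneck 1. Total 3.
Augment source→0→1→t: bottleneck 1. Total 4.
No augmenting path remains in the residual graph.

4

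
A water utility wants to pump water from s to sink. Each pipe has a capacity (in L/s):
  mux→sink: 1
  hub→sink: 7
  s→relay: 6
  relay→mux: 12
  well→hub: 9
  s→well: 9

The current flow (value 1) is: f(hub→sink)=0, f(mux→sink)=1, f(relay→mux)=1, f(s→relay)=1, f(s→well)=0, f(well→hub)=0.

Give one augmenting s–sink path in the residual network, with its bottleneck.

Residual along s→well→hub→sink: s→well: 9, well→hub: 9, hub→sink: 7.
Bottleneck = min = 7.

s→well→hub→sink, bottleneck 7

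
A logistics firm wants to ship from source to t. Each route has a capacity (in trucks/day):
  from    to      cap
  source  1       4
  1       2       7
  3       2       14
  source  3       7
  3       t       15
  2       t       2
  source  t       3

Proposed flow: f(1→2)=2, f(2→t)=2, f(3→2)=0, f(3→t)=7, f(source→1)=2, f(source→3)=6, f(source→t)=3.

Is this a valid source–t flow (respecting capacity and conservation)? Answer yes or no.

Conservation fails at 3: inflow 6 ≠ outflow 7.

No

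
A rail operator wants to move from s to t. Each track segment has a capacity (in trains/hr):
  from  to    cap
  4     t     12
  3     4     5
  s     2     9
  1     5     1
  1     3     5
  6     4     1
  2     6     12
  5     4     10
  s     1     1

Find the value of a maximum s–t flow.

2

Augment s->2->6->4->t: bottleneck 1. Total 1.
Augment s->1->5->4->t: bottleneck 1. Total 2.
No augmenting path remains in the residual graph.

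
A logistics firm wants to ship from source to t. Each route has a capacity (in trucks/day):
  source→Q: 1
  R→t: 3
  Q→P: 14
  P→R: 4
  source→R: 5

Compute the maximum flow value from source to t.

Augment source→R→t: bottleneck 3. Total 3.
No augmenting path remains in the residual graph.

3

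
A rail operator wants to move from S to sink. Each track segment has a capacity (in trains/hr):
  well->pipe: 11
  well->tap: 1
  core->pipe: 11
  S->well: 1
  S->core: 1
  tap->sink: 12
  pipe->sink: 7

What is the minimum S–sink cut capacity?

Max flow = 2 (via 2 augmenting paths).
In the residual at optimum, the set reachable from S is {S}.
Cut edges: S->well (cap 1), S->core (cap 1). Sum = 2.

2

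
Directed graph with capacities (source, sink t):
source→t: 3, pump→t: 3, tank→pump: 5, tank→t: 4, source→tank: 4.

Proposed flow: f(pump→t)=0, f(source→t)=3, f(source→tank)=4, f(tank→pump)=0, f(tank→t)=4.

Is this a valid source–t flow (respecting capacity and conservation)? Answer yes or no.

Every edge has 0 ≤ f(e) ≤ cap(e).
At each intermediate node, inflow equals outflow.

Yes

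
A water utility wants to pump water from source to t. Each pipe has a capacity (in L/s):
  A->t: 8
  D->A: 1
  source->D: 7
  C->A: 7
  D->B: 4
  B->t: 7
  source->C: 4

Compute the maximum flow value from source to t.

9

Augment source->C->A->t: bottleneck 4. Total 4.
Augment source->D->A->t: bottleneck 1. Total 5.
Augment source->D->B->t: bottleneck 4. Total 9.
No augmenting path remains in the residual graph.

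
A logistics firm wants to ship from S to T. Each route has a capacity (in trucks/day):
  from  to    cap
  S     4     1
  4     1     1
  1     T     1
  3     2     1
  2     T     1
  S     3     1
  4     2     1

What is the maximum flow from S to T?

Augment S->4->1->T: bottleneck 1. Total 1.
Augment S->3->2->T: bottleneck 1. Total 2.
No augmenting path remains in the residual graph.

2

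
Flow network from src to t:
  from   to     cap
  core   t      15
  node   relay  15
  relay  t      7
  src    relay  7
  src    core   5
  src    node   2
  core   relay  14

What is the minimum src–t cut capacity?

12

Max flow = 12 (via 2 augmenting paths).
In the residual at optimum, the set reachable from src is {node, relay, src}.
Cut edges: src->core (cap 5), relay->t (cap 7). Sum = 12.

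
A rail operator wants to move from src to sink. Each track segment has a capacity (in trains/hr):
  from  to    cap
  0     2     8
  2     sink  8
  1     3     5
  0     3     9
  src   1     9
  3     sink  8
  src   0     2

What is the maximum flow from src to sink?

7

Augment src→0→2→sink: bottleneck 2. Total 2.
Augment src→1→3→sink: bottleneck 5. Total 7.
No augmenting path remains in the residual graph.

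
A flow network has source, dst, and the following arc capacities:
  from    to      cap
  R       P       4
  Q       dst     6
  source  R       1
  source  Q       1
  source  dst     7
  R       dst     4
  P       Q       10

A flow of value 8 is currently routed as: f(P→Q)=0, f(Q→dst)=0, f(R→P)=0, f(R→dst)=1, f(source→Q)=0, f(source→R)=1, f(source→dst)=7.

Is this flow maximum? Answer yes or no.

Residual path source→Q→dst has bottleneck 1 > 0.
Pushing 1 along it raises the flow to 9, so the given flow is not maximum.

No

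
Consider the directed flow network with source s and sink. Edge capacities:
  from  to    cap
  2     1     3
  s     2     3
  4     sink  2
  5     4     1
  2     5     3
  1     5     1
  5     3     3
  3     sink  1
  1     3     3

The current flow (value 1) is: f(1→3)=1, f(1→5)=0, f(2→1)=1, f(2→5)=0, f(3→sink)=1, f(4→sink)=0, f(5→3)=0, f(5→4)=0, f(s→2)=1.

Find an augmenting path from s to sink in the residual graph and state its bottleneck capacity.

Residual along s→2→5→4→sink: s→2: 2, 2→5: 3, 5→4: 1, 4→sink: 2.
Bottleneck = min = 1.

s→2→5→4→sink, bottleneck 1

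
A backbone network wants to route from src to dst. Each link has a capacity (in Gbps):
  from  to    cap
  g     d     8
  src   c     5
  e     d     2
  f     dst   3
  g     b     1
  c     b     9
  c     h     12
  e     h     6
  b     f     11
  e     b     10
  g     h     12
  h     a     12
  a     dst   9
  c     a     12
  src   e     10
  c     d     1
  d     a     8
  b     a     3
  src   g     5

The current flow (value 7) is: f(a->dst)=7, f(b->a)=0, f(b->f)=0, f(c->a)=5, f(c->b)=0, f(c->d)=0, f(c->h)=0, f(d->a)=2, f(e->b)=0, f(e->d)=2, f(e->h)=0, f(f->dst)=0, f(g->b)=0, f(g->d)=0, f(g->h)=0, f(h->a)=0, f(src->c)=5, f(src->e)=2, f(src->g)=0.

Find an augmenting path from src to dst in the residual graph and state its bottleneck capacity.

src->e->b->f->dst, bottleneck 3

Residual along src->e->b->f->dst: src->e: 8, e->b: 10, b->f: 11, f->dst: 3.
Bottleneck = min = 3.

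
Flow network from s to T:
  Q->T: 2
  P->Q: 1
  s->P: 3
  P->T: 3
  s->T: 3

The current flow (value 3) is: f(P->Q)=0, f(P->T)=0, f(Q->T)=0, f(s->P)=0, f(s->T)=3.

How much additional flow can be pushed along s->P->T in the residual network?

3

Residual capacities along the path: s->P: 3, P->T: 3.
Minimum is 3.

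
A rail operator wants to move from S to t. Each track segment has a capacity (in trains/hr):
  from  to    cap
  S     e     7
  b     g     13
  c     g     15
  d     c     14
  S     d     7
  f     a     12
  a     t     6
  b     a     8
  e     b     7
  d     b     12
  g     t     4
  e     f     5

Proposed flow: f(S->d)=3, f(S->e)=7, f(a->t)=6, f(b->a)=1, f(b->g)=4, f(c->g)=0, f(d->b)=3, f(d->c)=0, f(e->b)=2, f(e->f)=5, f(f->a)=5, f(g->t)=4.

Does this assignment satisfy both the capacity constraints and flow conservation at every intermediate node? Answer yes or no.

Yes

Every edge has 0 ≤ f(e) ≤ cap(e).
At each intermediate node, inflow equals outflow.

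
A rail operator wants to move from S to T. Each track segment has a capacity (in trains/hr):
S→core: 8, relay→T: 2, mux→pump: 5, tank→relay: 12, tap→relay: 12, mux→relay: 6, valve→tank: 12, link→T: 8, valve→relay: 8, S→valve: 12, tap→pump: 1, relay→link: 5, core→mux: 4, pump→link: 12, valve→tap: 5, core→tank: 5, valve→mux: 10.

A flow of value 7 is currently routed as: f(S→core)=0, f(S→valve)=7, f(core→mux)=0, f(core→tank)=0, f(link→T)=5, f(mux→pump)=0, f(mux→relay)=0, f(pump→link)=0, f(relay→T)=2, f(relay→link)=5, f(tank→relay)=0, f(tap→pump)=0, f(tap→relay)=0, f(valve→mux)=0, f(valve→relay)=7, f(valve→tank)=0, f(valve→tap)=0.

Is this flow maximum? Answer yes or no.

No

Residual path S→core→mux→pump→link→T has bottleneck 3 > 0.
Pushing 3 along it raises the flow to 10, so the given flow is not maximum.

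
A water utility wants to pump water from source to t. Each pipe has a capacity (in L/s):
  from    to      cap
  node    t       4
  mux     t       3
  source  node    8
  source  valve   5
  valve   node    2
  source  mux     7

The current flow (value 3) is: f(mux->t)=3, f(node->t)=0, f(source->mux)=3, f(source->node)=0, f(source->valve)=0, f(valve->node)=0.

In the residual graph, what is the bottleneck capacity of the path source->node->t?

Residual capacities along the path: source->node: 8, node->t: 4.
Minimum is 4.

4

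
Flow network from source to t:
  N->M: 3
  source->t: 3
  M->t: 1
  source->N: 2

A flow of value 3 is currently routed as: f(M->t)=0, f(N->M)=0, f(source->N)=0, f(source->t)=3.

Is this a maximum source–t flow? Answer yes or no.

No

Residual path source->N->M->t has bottleneck 1 > 0.
Pushing 1 along it raises the flow to 4, so the given flow is not maximum.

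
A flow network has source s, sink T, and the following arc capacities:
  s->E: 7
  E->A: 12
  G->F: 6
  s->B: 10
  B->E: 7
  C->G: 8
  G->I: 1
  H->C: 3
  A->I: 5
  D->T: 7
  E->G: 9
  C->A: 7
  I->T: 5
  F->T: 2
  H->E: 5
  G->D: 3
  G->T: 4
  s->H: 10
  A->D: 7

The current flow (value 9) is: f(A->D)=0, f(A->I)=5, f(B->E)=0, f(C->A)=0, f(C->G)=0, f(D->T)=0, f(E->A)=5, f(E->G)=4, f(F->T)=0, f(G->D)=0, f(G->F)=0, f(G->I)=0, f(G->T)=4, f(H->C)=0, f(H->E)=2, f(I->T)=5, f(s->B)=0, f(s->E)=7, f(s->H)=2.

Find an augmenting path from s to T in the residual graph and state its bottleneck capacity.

s->H->E->A->D->T, bottleneck 3

Residual along s->H->E->A->D->T: s->H: 8, H->E: 3, E->A: 7, A->D: 7, D->T: 7.
Bottleneck = min = 3.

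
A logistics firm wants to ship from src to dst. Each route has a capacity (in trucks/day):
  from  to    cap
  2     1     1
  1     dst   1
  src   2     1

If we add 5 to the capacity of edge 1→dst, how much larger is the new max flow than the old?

0

Original max flow = 1.
Edge 1→dst does not cross the min cut (source side {src}), so extra capacity there cannot help.
New max flow = 1. Increase = 0.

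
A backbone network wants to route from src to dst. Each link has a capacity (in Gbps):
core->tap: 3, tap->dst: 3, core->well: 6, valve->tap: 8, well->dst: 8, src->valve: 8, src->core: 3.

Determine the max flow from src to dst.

6

Augment src->valve->tap->dst: bottleneck 3. Total 3.
Augment src->core->well->dst: bottleneck 3. Total 6.
No augmenting path remains in the residual graph.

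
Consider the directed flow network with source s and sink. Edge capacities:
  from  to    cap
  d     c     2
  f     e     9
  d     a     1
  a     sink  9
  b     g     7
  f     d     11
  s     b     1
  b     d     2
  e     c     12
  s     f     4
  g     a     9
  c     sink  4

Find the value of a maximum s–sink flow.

Augment s→f→e→c→sink: bottleneck 4. Total 4.
Augment s→b→d→a→sink: bottleneck 1. Total 5.
No augmenting path remains in the residual graph.

5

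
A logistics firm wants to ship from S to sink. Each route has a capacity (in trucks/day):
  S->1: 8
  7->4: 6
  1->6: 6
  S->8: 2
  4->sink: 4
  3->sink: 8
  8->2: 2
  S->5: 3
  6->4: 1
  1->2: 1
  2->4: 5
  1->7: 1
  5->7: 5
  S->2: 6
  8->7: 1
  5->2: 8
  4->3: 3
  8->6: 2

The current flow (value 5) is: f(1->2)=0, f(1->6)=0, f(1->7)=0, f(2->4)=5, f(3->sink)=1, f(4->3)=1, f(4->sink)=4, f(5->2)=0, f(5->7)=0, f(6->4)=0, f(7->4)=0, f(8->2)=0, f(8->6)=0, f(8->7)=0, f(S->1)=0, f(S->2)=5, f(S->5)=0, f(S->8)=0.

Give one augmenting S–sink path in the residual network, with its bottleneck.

S->1->6->4->3->sink, bottleneck 1

Residual along S->1->6->4->3->sink: S->1: 8, 1->6: 6, 6->4: 1, 4->3: 2, 3->sink: 7.
Bottleneck = min = 1.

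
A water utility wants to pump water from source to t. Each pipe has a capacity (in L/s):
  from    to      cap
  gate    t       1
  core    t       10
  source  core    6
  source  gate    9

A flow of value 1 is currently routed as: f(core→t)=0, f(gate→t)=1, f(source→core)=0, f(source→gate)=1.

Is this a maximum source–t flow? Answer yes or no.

No

Residual path source→core→t has bottleneck 6 > 0.
Pushing 6 along it raises the flow to 7, so the given flow is not maximum.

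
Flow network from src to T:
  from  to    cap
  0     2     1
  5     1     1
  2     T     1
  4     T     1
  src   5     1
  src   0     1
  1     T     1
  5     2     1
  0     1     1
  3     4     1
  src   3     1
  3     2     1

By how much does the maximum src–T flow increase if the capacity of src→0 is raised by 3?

0

Original max flow = 3.
Even with extra capacity on src→0, another cut of capacity 3 remains binding.
New max flow = 3. Increase = 0.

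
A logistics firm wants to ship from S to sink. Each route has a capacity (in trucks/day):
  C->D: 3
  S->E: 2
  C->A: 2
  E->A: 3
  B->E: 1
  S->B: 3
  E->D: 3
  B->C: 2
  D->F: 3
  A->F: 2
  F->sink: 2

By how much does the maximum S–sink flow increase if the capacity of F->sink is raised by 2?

2

Original max flow = 2.
After raising cap(F->sink), augmenting paths through that edge carry 2 more units.
New max flow = 4. Increase = 2.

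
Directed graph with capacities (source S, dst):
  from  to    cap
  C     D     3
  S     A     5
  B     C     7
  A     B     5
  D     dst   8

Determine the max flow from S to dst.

3

Augment S→A→B→C→D→dst: bottleneck 3. Total 3.
No augmenting path remains in the residual graph.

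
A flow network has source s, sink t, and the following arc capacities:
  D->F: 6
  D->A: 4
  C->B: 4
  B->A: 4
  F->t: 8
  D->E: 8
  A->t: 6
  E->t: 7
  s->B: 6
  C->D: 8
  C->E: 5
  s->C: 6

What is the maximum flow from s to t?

Augment s->C->E->t: bottleneck 5. Total 5.
Augment s->B->A->t: bottleneck 4. Total 9.
Augment s->C->D->E->t: bottleneck 1. Total 10.
No augmenting path remains in the residual graph.

10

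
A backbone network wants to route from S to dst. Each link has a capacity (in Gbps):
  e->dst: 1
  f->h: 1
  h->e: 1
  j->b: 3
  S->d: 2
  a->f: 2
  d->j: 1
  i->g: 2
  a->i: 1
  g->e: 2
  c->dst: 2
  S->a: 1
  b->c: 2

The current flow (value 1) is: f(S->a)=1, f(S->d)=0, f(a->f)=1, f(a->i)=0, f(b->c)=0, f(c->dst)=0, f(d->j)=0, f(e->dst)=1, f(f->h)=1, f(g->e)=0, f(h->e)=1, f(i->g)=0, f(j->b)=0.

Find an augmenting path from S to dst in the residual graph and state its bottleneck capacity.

S->d->j->b->c->dst, bottleneck 1

Residual along S->d->j->b->c->dst: S->d: 2, d->j: 1, j->b: 3, b->c: 2, c->dst: 2.
Bottleneck = min = 1.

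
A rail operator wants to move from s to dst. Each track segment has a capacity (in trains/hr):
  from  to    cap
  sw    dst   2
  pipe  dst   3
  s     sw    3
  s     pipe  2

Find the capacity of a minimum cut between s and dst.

4

Max flow = 4 (via 2 augmenting paths).
In the residual at optimum, the set reachable from s is {s, sw}.
Cut edges: s→pipe (cap 2), sw→dst (cap 2). Sum = 4.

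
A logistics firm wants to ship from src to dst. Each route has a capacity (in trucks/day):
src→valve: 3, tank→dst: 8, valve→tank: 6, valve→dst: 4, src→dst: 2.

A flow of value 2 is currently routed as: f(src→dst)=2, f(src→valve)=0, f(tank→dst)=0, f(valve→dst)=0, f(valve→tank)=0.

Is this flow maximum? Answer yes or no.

Residual path src→valve→dst has bottleneck 3 > 0.
Pushing 3 along it raises the flow to 5, so the given flow is not maximum.

No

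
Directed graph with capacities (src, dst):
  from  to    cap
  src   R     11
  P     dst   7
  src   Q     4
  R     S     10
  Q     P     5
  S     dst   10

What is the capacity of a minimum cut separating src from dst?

Max flow = 14 (via 2 augmenting paths).
In the residual at optimum, the set reachable from src is {R, src}.
Cut edges: R→S (cap 10), src→Q (cap 4). Sum = 14.

14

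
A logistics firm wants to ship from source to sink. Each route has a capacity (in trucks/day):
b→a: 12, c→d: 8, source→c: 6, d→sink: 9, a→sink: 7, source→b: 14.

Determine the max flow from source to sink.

Augment source→c→d→sink: bottleneck 6. Total 6.
Augment source→b→a→sink: bottleneck 7. Total 13.
No augmenting path remains in the residual graph.

13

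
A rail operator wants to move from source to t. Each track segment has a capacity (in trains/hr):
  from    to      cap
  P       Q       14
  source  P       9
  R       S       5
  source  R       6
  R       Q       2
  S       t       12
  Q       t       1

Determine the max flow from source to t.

6

Augment source→R→S→t: bottleneck 5. Total 5.
Augment source→R→Q→t: bottleneck 1. Total 6.
No augmenting path remains in the residual graph.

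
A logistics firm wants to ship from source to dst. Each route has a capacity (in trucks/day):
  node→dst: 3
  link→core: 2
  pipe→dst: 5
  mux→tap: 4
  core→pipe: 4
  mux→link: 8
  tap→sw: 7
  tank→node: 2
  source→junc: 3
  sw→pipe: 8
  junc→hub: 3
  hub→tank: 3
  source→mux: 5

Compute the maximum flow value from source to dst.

Augment source→mux→link→core→pipe→dst: bottleneck 2. Total 2.
Augment source→mux→tap→sw→pipe→dst: bottleneck 3. Total 5.
Augment source→junc→hub→tank→node→dst: bottleneck 2. Total 7.
No augmenting path remains in the residual graph.

7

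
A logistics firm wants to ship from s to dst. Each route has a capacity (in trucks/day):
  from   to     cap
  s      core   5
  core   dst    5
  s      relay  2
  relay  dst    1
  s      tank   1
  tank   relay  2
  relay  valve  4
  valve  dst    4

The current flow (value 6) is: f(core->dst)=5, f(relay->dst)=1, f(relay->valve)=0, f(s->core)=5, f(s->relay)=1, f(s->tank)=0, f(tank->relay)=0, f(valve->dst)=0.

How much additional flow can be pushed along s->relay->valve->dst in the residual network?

Residual capacities along the path: s->relay: 1, relay->valve: 4, valve->dst: 4.
Minimum is 1.

1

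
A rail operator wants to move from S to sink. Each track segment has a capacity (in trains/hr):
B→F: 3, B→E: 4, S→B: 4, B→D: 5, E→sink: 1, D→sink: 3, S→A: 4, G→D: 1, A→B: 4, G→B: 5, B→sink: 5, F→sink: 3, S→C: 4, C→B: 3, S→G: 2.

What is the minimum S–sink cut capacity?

12

Max flow = 12 (via 6 augmenting paths).
In the residual at optimum, the set reachable from S is {A, B, C, D, E, G, S}.
Cut edges: B→F (cap 3), B→sink (cap 5), D→sink (cap 3), E→sink (cap 1). Sum = 12.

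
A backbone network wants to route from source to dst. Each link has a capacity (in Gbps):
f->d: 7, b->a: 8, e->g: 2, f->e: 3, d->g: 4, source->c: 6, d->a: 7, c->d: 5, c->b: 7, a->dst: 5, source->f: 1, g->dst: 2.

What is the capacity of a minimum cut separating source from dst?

7

Max flow = 7 (via 4 augmenting paths).
In the residual at optimum, the set reachable from source is {source}.
Cut edges: source->f (cap 1), source->c (cap 6). Sum = 7.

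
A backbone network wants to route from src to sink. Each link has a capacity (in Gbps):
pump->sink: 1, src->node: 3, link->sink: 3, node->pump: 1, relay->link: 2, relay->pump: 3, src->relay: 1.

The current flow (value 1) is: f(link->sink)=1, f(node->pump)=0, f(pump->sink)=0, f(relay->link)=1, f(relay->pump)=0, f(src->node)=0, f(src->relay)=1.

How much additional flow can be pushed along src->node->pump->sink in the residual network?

1

Residual capacities along the path: src->node: 3, node->pump: 1, pump->sink: 1.
Minimum is 1.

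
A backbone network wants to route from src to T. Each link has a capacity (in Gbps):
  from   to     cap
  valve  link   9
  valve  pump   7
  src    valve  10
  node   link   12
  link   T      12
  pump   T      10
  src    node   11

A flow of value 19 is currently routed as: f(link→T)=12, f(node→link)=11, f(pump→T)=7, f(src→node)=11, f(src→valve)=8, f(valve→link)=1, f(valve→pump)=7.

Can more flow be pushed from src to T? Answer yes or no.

No

Residual reachable from src: {link, node, src, valve}; T is not reachable.
Saturated cut: valve→pump, link→T with total capacity 19 = current flow value. Flow is maximum.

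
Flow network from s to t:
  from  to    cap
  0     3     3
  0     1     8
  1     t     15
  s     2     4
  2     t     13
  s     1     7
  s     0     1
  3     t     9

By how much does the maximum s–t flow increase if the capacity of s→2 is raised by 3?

Original max flow = 12.
After raising cap(s→2), augmenting paths through that edge carry 3 more units.
New max flow = 15. Increase = 3.

3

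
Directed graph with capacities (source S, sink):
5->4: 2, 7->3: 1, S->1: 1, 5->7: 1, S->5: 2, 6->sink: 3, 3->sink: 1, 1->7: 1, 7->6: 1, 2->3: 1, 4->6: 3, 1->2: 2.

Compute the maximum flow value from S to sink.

Augment S->5->4->6->sink: bottleneck 2. Total 2.
Augment S->1->7->6->sink: bottleneck 1. Total 3.
No augmenting path remains in the residual graph.

3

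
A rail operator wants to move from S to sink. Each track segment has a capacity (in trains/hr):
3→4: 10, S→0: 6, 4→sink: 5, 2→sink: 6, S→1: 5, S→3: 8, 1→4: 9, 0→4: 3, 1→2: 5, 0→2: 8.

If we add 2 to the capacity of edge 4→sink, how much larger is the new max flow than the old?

2

Original max flow = 11.
After raising cap(4→sink), augmenting paths through that edge carry 2 more units.
New max flow = 13. Increase = 2.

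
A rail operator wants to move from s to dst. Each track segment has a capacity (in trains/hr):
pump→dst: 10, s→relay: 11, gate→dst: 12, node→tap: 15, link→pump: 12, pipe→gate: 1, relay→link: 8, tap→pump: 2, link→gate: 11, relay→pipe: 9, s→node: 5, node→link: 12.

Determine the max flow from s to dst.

14

Augment s→relay→pipe→gate→dst: bottleneck 1. Total 1.
Augment s→relay→link→gate→dst: bottleneck 8. Total 9.
Augment s→node→link→gate→dst: bottleneck 3. Total 12.
Augment s→node→link→pump→dst: bottleneck 2. Total 14.
No augmenting path remains in the residual graph.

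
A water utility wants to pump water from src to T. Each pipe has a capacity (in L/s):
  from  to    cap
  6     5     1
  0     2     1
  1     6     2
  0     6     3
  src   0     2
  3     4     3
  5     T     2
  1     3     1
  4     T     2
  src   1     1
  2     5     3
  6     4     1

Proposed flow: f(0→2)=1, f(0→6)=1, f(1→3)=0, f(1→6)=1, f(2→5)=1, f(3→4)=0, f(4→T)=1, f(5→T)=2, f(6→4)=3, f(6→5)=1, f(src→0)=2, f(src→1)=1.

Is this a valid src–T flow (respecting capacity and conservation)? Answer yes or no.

No

Capacity violated on 6→4: flow 3 > capacity 1.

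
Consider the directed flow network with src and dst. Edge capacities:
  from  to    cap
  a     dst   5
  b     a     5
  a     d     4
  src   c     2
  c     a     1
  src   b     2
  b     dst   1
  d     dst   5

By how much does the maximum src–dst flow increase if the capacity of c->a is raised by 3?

Original max flow = 3.
After raising cap(c->a), augmenting paths through that edge carry 1 more unit.
New max flow = 4. Increase = 1.

1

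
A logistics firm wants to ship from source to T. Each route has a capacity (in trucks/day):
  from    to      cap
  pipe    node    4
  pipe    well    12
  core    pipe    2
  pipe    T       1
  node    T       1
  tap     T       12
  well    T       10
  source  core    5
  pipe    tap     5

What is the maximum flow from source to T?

2

Augment source→core→pipe→T: bottleneck 1. Total 1.
Augment source→core→pipe→tap→T: bottleneck 1. Total 2.
No augmenting path remains in the residual graph.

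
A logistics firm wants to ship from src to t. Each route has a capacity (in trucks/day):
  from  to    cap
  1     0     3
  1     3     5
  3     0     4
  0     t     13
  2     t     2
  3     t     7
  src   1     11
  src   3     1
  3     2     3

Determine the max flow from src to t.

9

Augment src->3->t: bottleneck 1. Total 1.
Augment src->1->3->t: bottleneck 5. Total 6.
Augment src->1->0->t: bottleneck 3. Total 9.
No augmenting path remains in the residual graph.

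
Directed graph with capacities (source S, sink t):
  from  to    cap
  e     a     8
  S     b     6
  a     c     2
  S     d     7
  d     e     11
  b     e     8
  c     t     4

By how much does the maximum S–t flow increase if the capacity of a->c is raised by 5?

Original max flow = 2.
After raising cap(a->c), augmenting paths through that edge carry 2 more units.
New max flow = 4. Increase = 2.

2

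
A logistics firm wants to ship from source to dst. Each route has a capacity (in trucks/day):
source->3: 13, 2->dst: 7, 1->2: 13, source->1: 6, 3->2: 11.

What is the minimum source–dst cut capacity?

7

Max flow = 7 (via 2 augmenting paths).
In the residual at optimum, the set reachable from source is {1, 2, 3, source}.
Cut edges: 2->dst (cap 7). Sum = 7.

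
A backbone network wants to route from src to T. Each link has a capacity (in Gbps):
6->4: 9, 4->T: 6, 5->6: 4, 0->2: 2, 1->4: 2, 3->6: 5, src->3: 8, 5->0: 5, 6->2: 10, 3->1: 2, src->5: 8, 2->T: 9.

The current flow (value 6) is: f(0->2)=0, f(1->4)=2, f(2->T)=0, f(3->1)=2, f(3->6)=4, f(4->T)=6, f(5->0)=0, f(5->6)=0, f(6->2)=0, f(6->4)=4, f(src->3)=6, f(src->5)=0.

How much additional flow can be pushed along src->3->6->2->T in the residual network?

1

Residual capacities along the path: src->3: 2, 3->6: 1, 6->2: 10, 2->T: 9.
Minimum is 1.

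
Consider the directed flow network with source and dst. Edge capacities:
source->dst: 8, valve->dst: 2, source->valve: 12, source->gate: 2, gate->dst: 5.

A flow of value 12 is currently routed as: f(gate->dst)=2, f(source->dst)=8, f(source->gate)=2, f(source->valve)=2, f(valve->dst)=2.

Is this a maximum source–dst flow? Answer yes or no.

Yes

Residual reachable from source: {source, valve}; dst is not reachable.
Saturated cut: source->gate, source->dst, valve->dst with total capacity 12 = current flow value. Flow is maximum.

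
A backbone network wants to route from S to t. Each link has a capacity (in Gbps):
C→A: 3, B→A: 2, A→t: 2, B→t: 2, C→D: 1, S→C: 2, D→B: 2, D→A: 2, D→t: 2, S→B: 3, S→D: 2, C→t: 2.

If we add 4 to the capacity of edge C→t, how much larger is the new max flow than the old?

Original max flow = 7.
Edge C→t does not cross the min cut (source side {S}), so extra capacity there cannot help.
New max flow = 7. Increase = 0.

0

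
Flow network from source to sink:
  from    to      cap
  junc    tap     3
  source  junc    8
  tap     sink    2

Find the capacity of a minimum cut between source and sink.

Max flow = 2 (via 1 augmenting path).
In the residual at optimum, the set reachable from source is {junc, source, tap}.
Cut edges: tap->sink (cap 2). Sum = 2.

2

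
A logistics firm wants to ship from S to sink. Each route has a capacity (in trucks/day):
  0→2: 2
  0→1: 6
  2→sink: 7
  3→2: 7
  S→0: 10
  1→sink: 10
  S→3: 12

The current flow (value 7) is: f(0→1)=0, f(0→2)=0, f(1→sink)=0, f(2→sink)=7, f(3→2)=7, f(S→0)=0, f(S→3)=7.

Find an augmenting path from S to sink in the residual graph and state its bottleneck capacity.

Residual along S→0→1→sink: S→0: 10, 0→1: 6, 1→sink: 10.
Bottleneck = min = 6.

S→0→1→sink, bottleneck 6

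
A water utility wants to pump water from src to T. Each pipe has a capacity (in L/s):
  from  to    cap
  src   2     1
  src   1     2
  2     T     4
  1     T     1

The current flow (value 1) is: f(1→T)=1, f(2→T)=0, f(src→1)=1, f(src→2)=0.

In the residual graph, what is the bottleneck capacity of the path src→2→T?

Residual capacities along the path: src→2: 1, 2→T: 4.
Minimum is 1.

1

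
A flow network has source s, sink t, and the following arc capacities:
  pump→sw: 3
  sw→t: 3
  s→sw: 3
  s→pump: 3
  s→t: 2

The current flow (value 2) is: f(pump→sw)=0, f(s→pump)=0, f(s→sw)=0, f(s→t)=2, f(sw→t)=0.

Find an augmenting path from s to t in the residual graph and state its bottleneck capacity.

Residual along s→sw→t: s→sw: 3, sw→t: 3.
Bottleneck = min = 3.

s→sw→t, bottleneck 3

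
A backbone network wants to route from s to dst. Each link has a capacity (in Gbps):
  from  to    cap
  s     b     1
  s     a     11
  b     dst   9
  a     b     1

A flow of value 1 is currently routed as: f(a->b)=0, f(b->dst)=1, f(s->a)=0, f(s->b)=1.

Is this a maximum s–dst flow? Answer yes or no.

Residual path s->a->b->dst has bottleneck 1 > 0.
Pushing 1 along it raises the flow to 2, so the given flow is not maximum.

No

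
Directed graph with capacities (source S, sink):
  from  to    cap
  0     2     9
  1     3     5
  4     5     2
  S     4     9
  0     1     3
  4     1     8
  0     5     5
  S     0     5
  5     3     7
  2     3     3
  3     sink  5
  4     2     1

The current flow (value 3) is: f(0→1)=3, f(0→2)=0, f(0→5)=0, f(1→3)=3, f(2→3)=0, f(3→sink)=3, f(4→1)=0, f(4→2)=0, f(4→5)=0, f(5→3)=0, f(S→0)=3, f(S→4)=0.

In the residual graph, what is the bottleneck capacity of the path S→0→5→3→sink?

Residual capacities along the path: S→0: 2, 0→5: 5, 5→3: 7, 3→sink: 2.
Minimum is 2.

2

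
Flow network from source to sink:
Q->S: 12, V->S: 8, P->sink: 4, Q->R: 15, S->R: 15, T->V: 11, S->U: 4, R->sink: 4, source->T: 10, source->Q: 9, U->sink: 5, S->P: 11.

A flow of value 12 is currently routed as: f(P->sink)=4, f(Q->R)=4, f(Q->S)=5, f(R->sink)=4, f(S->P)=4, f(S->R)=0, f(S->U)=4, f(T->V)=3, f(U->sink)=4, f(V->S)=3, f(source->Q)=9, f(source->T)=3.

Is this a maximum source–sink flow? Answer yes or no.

Residual reachable from source: {P, Q, R, S, T, V, source}; sink is not reachable.
Saturated cut: S->U, R->sink, P->sink with total capacity 12 = current flow value. Flow is maximum.

Yes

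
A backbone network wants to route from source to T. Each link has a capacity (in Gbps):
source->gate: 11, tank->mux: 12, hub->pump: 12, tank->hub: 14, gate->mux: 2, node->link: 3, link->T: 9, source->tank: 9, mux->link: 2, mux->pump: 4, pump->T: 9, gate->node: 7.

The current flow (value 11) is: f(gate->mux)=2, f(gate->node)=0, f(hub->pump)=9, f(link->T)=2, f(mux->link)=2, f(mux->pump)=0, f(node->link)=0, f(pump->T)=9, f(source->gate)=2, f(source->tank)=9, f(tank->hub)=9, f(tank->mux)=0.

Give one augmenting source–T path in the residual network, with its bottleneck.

Residual along source->gate->node->link->T: source->gate: 9, gate->node: 7, node->link: 3, link->T: 7.
Bottleneck = min = 3.

source->gate->node->link->T, bottleneck 3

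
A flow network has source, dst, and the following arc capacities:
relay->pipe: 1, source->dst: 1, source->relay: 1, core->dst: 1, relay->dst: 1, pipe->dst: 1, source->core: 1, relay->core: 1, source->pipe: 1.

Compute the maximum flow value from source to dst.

Augment source->dst: bottleneck 1. Total 1.
Augment source->relay->dst: bottleneck 1. Total 2.
Augment source->pipe->dst: bottleneck 1. Total 3.
Augment source->core->dst: bottleneck 1. Total 4.
No augmenting path remains in the residual graph.

4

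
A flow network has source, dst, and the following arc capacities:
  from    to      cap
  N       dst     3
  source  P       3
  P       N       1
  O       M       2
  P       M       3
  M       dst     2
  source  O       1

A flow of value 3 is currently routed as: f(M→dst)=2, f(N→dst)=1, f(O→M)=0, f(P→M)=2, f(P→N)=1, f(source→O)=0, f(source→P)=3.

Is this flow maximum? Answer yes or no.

Yes

Residual reachable from source: {M, O, P, source}; dst is not reachable.
Saturated cut: P→N, M→dst with total capacity 3 = current flow value. Flow is maximum.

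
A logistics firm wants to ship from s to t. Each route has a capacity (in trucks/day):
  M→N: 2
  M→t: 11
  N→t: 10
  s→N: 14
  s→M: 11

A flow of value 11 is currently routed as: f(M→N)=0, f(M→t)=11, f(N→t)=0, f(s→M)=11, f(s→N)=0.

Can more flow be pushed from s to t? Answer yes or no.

Residual path s→N→t has bottleneck 10 > 0.
Pushing 10 along it raises the flow to 21, so the given flow is not maximum.

Yes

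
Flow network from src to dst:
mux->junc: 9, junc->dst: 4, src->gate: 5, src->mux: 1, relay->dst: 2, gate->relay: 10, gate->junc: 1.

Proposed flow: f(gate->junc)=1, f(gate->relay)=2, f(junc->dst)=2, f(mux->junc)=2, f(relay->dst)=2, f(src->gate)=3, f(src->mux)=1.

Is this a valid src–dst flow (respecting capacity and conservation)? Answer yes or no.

Conservation fails at mux: inflow 1 ≠ outflow 2.

No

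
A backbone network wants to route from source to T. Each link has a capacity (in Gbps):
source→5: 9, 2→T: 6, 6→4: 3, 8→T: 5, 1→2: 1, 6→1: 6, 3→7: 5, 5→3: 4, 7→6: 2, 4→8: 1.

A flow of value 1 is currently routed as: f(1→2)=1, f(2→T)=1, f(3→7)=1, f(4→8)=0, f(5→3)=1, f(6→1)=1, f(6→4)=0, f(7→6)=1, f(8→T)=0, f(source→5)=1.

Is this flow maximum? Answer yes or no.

No

Residual path source→5→3→7→6→4→8→T has bottleneck 1 > 0.
Pushing 1 along it raises the flow to 2, so the given flow is not maximum.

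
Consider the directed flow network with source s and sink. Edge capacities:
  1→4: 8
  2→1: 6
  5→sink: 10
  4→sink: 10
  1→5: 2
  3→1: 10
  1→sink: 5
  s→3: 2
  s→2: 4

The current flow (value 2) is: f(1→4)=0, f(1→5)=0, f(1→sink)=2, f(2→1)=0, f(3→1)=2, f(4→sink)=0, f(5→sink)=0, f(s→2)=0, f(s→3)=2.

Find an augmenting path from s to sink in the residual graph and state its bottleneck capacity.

s→2→1→sink, bottleneck 3

Residual along s→2→1→sink: s→2: 4, 2→1: 6, 1→sink: 3.
Bottleneck = min = 3.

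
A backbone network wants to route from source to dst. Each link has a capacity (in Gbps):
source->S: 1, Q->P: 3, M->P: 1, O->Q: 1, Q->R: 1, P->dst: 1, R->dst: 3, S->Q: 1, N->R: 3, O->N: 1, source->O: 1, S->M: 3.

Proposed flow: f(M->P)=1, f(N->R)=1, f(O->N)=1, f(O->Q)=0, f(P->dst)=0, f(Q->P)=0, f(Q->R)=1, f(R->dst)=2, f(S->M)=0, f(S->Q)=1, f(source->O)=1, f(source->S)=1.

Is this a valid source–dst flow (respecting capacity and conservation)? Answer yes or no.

No

Conservation fails at M: inflow 0 ≠ outflow 1.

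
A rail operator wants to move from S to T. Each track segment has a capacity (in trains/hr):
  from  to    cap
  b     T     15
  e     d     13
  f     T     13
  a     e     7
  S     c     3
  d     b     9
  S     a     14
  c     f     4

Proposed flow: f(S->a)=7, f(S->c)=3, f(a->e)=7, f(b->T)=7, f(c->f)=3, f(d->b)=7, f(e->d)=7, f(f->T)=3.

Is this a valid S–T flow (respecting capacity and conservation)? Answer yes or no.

Every edge has 0 ≤ f(e) ≤ cap(e).
At each intermediate node, inflow equals outflow.

Yes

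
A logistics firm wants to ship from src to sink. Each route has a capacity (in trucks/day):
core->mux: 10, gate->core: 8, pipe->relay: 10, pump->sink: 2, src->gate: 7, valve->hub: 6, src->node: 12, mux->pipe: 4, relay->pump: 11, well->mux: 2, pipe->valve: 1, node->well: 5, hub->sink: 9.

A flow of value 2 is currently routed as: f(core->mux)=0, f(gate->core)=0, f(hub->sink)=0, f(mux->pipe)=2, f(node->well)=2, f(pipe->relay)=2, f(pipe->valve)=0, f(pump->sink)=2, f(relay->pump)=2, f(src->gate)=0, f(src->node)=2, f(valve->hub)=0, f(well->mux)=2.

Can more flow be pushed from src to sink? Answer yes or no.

Residual path src->gate->core->mux->pipe->valve->hub->sink has bottleneck 1 > 0.
Pushing 1 along it raises the flow to 3, so the given flow is not maximum.

Yes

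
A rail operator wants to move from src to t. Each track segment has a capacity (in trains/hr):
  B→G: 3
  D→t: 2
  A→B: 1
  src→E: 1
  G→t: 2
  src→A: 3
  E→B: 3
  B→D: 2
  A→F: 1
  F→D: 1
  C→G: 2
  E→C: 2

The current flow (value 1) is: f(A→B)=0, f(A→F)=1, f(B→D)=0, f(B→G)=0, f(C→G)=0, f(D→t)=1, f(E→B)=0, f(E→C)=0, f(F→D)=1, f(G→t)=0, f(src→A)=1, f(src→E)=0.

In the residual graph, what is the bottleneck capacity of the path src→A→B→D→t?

Residual capacities along the path: src→A: 2, A→B: 1, B→D: 2, D→t: 1.
Minimum is 1.

1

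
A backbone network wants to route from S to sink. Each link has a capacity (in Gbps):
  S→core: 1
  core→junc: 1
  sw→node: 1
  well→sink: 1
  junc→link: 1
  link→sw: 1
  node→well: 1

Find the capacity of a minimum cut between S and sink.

1

Max flow = 1 (via 1 augmenting path).
In the residual at optimum, the set reachable from S is {S}.
Cut edges: S→core (cap 1). Sum = 1.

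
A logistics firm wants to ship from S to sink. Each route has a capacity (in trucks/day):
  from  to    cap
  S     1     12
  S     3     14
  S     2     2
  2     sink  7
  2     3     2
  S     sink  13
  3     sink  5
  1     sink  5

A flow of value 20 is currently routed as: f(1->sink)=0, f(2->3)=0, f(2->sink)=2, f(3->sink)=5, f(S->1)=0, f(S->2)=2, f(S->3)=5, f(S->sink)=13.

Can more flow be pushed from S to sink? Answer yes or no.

Residual path S->1->sink has bottleneck 5 > 0.
Pushing 5 along it raises the flow to 25, so the given flow is not maximum.

Yes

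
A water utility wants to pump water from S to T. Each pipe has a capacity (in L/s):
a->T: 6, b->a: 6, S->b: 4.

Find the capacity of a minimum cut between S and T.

4

Max flow = 4 (via 1 augmenting path).
In the residual at optimum, the set reachable from S is {S}.
Cut edges: S->b (cap 4). Sum = 4.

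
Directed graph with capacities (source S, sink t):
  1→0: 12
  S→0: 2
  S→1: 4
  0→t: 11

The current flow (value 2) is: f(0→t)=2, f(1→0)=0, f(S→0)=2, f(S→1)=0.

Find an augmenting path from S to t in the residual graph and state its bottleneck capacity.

S→1→0→t, bottleneck 4

Residual along S→1→0→t: S→1: 4, 1→0: 12, 0→t: 9.
Bottleneck = min = 4.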